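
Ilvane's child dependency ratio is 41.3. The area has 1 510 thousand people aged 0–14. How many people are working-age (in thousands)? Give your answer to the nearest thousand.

Youth dependency ratio = youth / working-age × 100
41.3 = 1 510 / W × 100
⇒ 3 656

Working-age: 3 656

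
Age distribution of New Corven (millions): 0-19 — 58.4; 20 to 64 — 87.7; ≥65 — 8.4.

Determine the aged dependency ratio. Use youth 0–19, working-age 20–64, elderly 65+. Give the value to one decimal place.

Old-age dependency ratio = 8.4 / 87.7 × 100 = 9.6

Old-age dependency ratio: 9.6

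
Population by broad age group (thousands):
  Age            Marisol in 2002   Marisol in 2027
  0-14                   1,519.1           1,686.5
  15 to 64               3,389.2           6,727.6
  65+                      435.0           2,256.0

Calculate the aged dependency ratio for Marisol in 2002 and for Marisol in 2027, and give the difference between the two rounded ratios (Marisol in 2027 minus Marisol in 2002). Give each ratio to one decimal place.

Marisol in 2002: 12.8
Marisol in 2027: 33.5
Difference: +20.7

Marisol in 2002: 435.0 / 3,389.2 × 100 = 12.8
Marisol in 2027: 2,256.0 / 6,727.6 × 100 = 33.5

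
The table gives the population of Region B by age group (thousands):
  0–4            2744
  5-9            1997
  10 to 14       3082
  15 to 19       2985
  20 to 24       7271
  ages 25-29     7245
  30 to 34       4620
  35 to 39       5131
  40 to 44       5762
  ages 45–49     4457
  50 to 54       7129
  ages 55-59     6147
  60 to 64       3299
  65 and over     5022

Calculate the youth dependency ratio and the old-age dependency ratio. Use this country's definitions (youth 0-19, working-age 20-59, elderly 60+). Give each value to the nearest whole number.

0–19: 2744 + 1997 + 3082 + 2985 = 10808
20–59: 7271 + 7245 + 4620 + 5131 + 5762 + 4457 + 7129 + 6147 = 47762
60+: 3299 + 5022 = 8321
Youth dependency ratio = 10808 / 47762 × 100 = 23
Old-age dependency ratio = 8321 / 47762 × 100 = 17

Youth dependency ratio: 23
Old-age dependency ratio: 17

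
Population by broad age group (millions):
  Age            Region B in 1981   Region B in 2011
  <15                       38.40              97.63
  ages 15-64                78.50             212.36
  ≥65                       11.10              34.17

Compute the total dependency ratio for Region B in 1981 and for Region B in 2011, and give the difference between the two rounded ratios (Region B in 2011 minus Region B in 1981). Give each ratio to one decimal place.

Region B in 1981: (38.40 + 11.10) / 78.50 × 100 = 49.50 / 78.50 × 100 = 63.1
Region B in 2011: (97.63 + 34.17) / 212.36 × 100 = 131.80 / 212.36 × 100 = 62.1

Region B in 1981: 63.1
Region B in 2011: 62.1
Difference: -1.0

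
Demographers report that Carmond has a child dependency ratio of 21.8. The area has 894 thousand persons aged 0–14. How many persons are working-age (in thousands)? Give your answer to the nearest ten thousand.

Youth dependency ratio = youth / working-age × 100
21.8 = 894 / W × 100
⇒ 4,100

Working-age: 4,100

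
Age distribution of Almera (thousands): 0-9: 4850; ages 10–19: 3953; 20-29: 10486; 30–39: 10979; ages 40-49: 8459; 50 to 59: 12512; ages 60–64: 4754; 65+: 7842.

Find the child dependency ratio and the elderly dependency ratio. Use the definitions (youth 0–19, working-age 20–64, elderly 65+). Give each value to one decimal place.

Youth dependency ratio: 18.7
Old-age dependency ratio: 16.6

0–19: 4850 + 3953 = 8803
20–64: 10486 + 10979 + 8459 + 12512 + 4754 = 47190
65+: 7842
Youth dependency ratio = 8803 / 47190 × 100 = 18.7
Old-age dependency ratio = 7842 / 47190 × 100 = 16.6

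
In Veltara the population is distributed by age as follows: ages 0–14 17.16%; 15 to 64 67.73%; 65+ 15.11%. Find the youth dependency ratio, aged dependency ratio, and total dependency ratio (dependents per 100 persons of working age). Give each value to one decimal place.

Youth dependency ratio: 25.3
Old-age dependency ratio: 22.3
Total dependency ratio: 47.6

Youth dependency ratio = 17.16 / 67.73 × 100 = 25.3
Old-age dependency ratio = 15.11 / 67.73 × 100 = 22.3
Total dependency ratio = (17.16 + 15.11) / 67.73 × 100 = 32.27 / 67.73 × 100 = 47.6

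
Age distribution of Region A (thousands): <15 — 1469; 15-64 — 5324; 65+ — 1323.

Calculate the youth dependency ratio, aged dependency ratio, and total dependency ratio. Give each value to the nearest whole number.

Youth dependency ratio = 1469 / 5324 × 100 = 28
Old-age dependency ratio = 1323 / 5324 × 100 = 25
Total dependency ratio = (1469 + 1323) / 5324 × 100 = 2792 / 5324 × 100 = 52

Youth dependency ratio: 28
Old-age dependency ratio: 25
Total dependency ratio: 52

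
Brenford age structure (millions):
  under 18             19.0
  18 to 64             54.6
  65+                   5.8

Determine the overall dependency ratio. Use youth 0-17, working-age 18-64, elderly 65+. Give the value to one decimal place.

Total dependency ratio = (19.0 + 5.8) / 54.6 × 100 = 24.8 / 54.6 × 100 = 45.4

Total dependency ratio: 45.4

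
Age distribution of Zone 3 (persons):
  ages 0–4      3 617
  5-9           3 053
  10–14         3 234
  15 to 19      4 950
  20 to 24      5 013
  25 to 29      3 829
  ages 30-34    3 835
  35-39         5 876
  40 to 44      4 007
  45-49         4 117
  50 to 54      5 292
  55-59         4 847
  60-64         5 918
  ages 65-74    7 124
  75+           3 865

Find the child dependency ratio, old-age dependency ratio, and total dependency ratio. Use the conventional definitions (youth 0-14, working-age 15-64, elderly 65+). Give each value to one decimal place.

Youth dependency ratio: 20.8
Old-age dependency ratio: 23.0
Total dependency ratio: 43.8

0–14: 3 617 + 3 053 + 3 234 = 9 904
15–64: 4 950 + 5 013 + 3 829 + 3 835 + 5 876 + 4 007 + 4 117 + 5 292 + 4 847 + 5 918 = 47 684
65+: 7 124 + 3 865 = 10 989
Youth dependency ratio = 9 904 / 47 684 × 100 = 20.8
Old-age dependency ratio = 10 989 / 47 684 × 100 = 23.0
Total dependency ratio = (9 904 + 10 989) / 47 684 × 100 = 20 893 / 47 684 × 100 = 43.8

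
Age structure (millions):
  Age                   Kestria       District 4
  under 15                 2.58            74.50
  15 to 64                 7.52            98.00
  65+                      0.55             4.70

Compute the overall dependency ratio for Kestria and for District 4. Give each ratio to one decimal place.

Kestria: 41.6
District 4: 80.8

Kestria: (2.58 + 0.55) / 7.52 × 100 = 3.13 / 7.52 × 100 = 41.6
District 4: (74.50 + 4.70) / 98.00 × 100 = 79.20 / 98.00 × 100 = 80.8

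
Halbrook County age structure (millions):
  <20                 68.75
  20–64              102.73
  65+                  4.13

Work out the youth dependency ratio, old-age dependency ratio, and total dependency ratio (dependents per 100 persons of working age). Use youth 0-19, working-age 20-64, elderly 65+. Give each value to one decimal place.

Youth dependency ratio: 66.9
Old-age dependency ratio: 4.0
Total dependency ratio: 70.9

Youth dependency ratio = 68.75 / 102.73 × 100 = 66.9
Old-age dependency ratio = 4.13 / 102.73 × 100 = 4.0
Total dependency ratio = (68.75 + 4.13) / 102.73 × 100 = 72.88 / 102.73 × 100 = 70.9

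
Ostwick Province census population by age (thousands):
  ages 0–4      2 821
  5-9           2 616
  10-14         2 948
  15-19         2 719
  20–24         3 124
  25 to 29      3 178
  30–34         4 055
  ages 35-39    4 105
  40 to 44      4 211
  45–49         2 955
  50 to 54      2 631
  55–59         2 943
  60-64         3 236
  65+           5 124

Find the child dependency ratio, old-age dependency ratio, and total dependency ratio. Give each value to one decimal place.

0–14: 2 821 + 2 616 + 2 948 = 8 385
15–64: 2 719 + 3 124 + 3 178 + 4 055 + 4 105 + 4 211 + 2 955 + 2 631 + 2 943 + 3 236 = 33 157
65+: 5 124
Youth dependency ratio = 8 385 / 33 157 × 100 = 25.3
Old-age dependency ratio = 5 124 / 33 157 × 100 = 15.5
Total dependency ratio = (8 385 + 5 124) / 33 157 × 100 = 13 509 / 33 157 × 100 = 40.7

Youth dependency ratio: 25.3
Old-age dependency ratio: 15.5
Total dependency ratio: 40.7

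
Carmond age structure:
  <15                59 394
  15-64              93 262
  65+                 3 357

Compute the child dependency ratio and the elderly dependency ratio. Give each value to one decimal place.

Youth dependency ratio: 63.7
Old-age dependency ratio: 3.6

Youth dependency ratio = 59 394 / 93 262 × 100 = 63.7
Old-age dependency ratio = 3 357 / 93 262 × 100 = 3.6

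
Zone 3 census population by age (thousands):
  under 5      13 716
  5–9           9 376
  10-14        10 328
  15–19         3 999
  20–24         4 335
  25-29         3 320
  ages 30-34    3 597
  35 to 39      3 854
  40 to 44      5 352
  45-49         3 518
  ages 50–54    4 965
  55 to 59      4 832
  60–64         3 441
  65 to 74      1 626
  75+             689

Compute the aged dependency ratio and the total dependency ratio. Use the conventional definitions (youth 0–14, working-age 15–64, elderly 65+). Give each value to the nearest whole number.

Old-age dependency ratio: 6
Total dependency ratio: 87

0–14: 13 716 + 9 376 + 10 328 = 33 420
15–64: 3 999 + 4 335 + 3 320 + 3 597 + 3 854 + 5 352 + 3 518 + 4 965 + 4 832 + 3 441 = 41 213
65+: 1 626 + 689 = 2 315
Old-age dependency ratio = 2 315 / 41 213 × 100 = 6
Total dependency ratio = (33 420 + 2 315) / 41 213 × 100 = 35 735 / 41 213 × 100 = 87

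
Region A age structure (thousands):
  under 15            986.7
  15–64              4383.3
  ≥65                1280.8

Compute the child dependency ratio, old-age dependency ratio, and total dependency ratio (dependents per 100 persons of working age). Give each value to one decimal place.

Youth dependency ratio: 22.5
Old-age dependency ratio: 29.2
Total dependency ratio: 51.7

Youth dependency ratio = 986.7 / 4383.3 × 100 = 22.5
Old-age dependency ratio = 1280.8 / 4383.3 × 100 = 29.2
Total dependency ratio = (986.7 + 1280.8) / 4383.3 × 100 = 2267.5 / 4383.3 × 100 = 51.7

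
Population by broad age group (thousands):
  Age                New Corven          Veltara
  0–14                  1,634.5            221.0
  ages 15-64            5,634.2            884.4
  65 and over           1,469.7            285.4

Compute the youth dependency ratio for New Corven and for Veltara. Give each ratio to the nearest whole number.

New Corven: 1,634.5 / 5,634.2 × 100 = 29
Veltara: 221.0 / 884.4 × 100 = 25

New Corven: 29
Veltara: 25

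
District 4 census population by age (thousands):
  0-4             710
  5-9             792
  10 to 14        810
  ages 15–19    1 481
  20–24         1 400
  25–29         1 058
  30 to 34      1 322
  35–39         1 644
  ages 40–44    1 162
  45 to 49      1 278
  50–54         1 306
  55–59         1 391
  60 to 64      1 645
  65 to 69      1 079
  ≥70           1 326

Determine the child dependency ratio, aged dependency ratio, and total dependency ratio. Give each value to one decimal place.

0–14: 710 + 792 + 810 = 2 312
15–64: 1 481 + 1 400 + 1 058 + 1 322 + 1 644 + 1 162 + 1 278 + 1 306 + 1 391 + 1 645 = 13 687
65+: 1 079 + 1 326 = 2 405
Youth dependency ratio = 2 312 / 13 687 × 100 = 16.9
Old-age dependency ratio = 2 405 / 13 687 × 100 = 17.6
Total dependency ratio = (2 312 + 2 405) / 13 687 × 100 = 4 717 / 13 687 × 100 = 34.5

Youth dependency ratio: 16.9
Old-age dependency ratio: 17.6
Total dependency ratio: 34.5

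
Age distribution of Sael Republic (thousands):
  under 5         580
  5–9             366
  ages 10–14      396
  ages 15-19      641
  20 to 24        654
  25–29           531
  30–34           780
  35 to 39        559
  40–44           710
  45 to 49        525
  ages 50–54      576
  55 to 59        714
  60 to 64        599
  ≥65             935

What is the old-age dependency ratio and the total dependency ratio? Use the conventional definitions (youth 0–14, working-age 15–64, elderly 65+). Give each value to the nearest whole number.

0–14: 580 + 366 + 396 = 1 342
15–64: 641 + 654 + 531 + 780 + 559 + 710 + 525 + 576 + 714 + 599 = 6 289
65+: 935
Old-age dependency ratio = 935 / 6 289 × 100 = 15
Total dependency ratio = (1 342 + 935) / 6 289 × 100 = 2 277 / 6 289 × 100 = 36

Old-age dependency ratio: 15
Total dependency ratio: 36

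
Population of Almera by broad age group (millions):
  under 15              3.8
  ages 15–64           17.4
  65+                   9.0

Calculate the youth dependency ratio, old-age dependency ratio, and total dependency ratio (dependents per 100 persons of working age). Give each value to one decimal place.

Youth dependency ratio: 21.8
Old-age dependency ratio: 51.7
Total dependency ratio: 73.6

Youth dependency ratio = 3.8 / 17.4 × 100 = 21.8
Old-age dependency ratio = 9.0 / 17.4 × 100 = 51.7
Total dependency ratio = (3.8 + 9.0) / 17.4 × 100 = 12.8 / 17.4 × 100 = 73.6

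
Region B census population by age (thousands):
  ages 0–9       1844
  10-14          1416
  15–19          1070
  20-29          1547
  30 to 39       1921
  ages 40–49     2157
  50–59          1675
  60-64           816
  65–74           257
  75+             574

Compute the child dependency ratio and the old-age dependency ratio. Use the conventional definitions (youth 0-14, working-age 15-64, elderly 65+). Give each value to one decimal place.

Youth dependency ratio: 35.5
Old-age dependency ratio: 9.0

0–14: 1844 + 1416 = 3260
15–64: 1070 + 1547 + 1921 + 2157 + 1675 + 816 = 9186
65+: 257 + 574 = 831
Youth dependency ratio = 3260 / 9186 × 100 = 35.5
Old-age dependency ratio = 831 / 9186 × 100 = 9.0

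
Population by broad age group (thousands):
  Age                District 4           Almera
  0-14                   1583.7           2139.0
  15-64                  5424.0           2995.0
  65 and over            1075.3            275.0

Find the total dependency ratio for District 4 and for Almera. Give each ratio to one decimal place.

District 4: 49.0
Almera: 80.6

District 4: (1583.7 + 1075.3) / 5424.0 × 100 = 2659.0 / 5424.0 × 100 = 49.0
Almera: (2139.0 + 275.0) / 2995.0 × 100 = 2414.0 / 2995.0 × 100 = 80.6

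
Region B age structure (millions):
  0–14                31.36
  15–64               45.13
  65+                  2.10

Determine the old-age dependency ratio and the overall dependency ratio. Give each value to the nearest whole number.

Old-age dependency ratio = 2.10 / 45.13 × 100 = 5
Total dependency ratio = (31.36 + 2.10) / 45.13 × 100 = 33.46 / 45.13 × 100 = 74

Old-age dependency ratio: 5
Total dependency ratio: 74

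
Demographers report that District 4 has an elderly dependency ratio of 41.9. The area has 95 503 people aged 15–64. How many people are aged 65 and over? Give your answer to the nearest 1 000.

Old-age dependency ratio = elderly / working-age × 100
41.9 = E / 95 503 × 100
⇒ 40 000

Aged 65 and over: 40 000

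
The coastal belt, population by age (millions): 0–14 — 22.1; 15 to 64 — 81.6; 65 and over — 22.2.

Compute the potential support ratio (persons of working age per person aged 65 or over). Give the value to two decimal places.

Potential support ratio: 3.68

Potential support ratio = 81.6 / 22.2 = 3.68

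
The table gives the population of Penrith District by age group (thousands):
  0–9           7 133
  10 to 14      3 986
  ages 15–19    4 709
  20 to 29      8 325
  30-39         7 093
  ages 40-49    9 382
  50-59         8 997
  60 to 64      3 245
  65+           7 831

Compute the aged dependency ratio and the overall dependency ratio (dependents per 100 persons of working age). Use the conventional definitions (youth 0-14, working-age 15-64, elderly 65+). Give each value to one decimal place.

Old-age dependency ratio: 18.8
Total dependency ratio: 45.4

0–14: 7 133 + 3 986 = 11 119
15–64: 4 709 + 8 325 + 7 093 + 9 382 + 8 997 + 3 245 = 41 751
65+: 7 831
Old-age dependency ratio = 7 831 / 41 751 × 100 = 18.8
Total dependency ratio = (11 119 + 7 831) / 41 751 × 100 = 18 950 / 41 751 × 100 = 45.4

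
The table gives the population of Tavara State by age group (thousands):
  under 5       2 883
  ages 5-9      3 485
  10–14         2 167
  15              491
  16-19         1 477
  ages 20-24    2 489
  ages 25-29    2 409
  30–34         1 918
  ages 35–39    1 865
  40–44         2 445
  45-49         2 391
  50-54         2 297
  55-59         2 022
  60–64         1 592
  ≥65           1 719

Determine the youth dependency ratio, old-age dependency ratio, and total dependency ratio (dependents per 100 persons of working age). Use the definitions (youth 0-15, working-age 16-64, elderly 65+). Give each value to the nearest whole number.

0–15: 2 883 + 3 485 + 2 167 + 491 = 9 026
16–64: 1 477 + 2 489 + 2 409 + 1 918 + 1 865 + 2 445 + 2 391 + 2 297 + 2 022 + 1 592 = 20 905
65+: 1 719
Youth dependency ratio = 9 026 / 20 905 × 100 = 43
Old-age dependency ratio = 1 719 / 20 905 × 100 = 8
Total dependency ratio = (9 026 + 1 719) / 20 905 × 100 = 10 745 / 20 905 × 100 = 51

Youth dependency ratio: 43
Old-age dependency ratio: 8
Total dependency ratio: 51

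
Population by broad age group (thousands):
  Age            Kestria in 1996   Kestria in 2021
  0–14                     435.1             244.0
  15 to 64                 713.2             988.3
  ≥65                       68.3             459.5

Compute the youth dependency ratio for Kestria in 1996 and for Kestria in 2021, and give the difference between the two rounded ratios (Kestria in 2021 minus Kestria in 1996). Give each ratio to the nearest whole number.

Kestria in 1996: 61
Kestria in 2021: 25
Difference: -36

Kestria in 1996: 435.1 / 713.2 × 100 = 61
Kestria in 2021: 244.0 / 988.3 × 100 = 25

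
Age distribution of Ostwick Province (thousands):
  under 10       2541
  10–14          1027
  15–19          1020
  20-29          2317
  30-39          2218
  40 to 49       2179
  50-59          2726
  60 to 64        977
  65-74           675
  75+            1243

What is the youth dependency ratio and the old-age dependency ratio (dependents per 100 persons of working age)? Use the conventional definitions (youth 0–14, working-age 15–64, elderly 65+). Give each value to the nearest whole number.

0–14: 2541 + 1027 = 3568
15–64: 1020 + 2317 + 2218 + 2179 + 2726 + 977 = 11437
65+: 675 + 1243 = 1918
Youth dependency ratio = 3568 / 11437 × 100 = 31
Old-age dependency ratio = 1918 / 11437 × 100 = 17

Youth dependency ratio: 31
Old-age dependency ratio: 17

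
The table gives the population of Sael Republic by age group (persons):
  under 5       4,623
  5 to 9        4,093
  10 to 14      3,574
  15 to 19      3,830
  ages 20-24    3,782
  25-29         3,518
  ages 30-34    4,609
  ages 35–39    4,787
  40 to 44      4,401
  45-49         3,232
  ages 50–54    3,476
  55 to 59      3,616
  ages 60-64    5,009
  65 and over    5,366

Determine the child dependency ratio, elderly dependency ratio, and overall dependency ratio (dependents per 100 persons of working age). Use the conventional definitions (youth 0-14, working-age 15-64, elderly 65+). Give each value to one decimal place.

Youth dependency ratio: 30.5
Old-age dependency ratio: 13.3
Total dependency ratio: 43.9

0–14: 4,623 + 4,093 + 3,574 = 12,290
15–64: 3,830 + 3,782 + 3,518 + 4,609 + 4,787 + 4,401 + 3,232 + 3,476 + 3,616 + 5,009 = 40,260
65+: 5,366
Youth dependency ratio = 12,290 / 40,260 × 100 = 30.5
Old-age dependency ratio = 5,366 / 40,260 × 100 = 13.3
Total dependency ratio = (12,290 + 5,366) / 40,260 × 100 = 17,656 / 40,260 × 100 = 43.9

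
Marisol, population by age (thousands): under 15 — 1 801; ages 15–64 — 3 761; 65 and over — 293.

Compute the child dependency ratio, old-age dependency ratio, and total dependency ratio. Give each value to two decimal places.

Youth dependency ratio = 1 801 / 3 761 × 100 = 47.89
Old-age dependency ratio = 293 / 3 761 × 100 = 7.79
Total dependency ratio = (1 801 + 293) / 3 761 × 100 = 2 094 / 3 761 × 100 = 55.68

Youth dependency ratio: 47.89
Old-age dependency ratio: 7.79
Total dependency ratio: 55.68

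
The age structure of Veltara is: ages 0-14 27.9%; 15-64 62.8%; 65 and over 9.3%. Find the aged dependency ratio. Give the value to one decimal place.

Old-age dependency ratio: 14.8

Old-age dependency ratio = 9.3 / 62.8 × 100 = 14.8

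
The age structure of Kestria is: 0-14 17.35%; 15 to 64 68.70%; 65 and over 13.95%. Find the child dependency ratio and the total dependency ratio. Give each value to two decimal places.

Youth dependency ratio: 25.25
Total dependency ratio: 45.56

Youth dependency ratio = 17.35 / 68.70 × 100 = 25.25
Total dependency ratio = (17.35 + 13.95) / 68.70 × 100 = 31.30 / 68.70 × 100 = 45.56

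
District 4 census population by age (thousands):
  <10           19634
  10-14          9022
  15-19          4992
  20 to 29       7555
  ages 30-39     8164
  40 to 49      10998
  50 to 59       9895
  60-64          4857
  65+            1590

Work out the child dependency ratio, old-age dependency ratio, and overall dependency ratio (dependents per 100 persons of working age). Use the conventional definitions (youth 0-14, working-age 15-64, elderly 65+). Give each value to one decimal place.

0–14: 19634 + 9022 = 28656
15–64: 4992 + 7555 + 8164 + 10998 + 9895 + 4857 = 46461
65+: 1590
Youth dependency ratio = 28656 / 46461 × 100 = 61.7
Old-age dependency ratio = 1590 / 46461 × 100 = 3.4
Total dependency ratio = (28656 + 1590) / 46461 × 100 = 30246 / 46461 × 100 = 65.1

Youth dependency ratio: 61.7
Old-age dependency ratio: 3.4
Total dependency ratio: 65.1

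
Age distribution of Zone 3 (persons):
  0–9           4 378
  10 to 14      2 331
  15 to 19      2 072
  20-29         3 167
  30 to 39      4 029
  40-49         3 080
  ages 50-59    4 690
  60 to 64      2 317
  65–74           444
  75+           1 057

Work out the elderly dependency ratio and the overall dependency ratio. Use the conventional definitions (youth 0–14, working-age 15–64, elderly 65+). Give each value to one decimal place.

Old-age dependency ratio: 7.8
Total dependency ratio: 42.4

0–14: 4 378 + 2 331 = 6 709
15–64: 2 072 + 3 167 + 4 029 + 3 080 + 4 690 + 2 317 = 19 355
65+: 444 + 1 057 = 1 501
Old-age dependency ratio = 1 501 / 19 355 × 100 = 7.8
Total dependency ratio = (6 709 + 1 501) / 19 355 × 100 = 8 210 / 19 355 × 100 = 42.4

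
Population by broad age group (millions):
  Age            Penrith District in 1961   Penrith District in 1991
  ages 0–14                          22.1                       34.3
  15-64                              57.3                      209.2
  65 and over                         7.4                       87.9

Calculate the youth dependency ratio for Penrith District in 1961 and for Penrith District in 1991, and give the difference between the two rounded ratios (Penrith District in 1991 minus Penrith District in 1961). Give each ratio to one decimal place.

Penrith District in 1961: 38.6
Penrith District in 1991: 16.4
Difference: -22.2

Penrith District in 1961: 22.1 / 57.3 × 100 = 38.6
Penrith District in 1991: 34.3 / 209.2 × 100 = 16.4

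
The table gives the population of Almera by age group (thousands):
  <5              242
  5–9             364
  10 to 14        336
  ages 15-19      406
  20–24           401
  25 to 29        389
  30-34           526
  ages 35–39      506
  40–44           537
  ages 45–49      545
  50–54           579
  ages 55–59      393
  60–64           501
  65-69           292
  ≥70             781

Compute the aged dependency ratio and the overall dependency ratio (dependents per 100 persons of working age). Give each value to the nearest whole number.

0–14: 242 + 364 + 336 = 942
15–64: 406 + 401 + 389 + 526 + 506 + 537 + 545 + 579 + 393 + 501 = 4,783
65+: 292 + 781 = 1,073
Old-age dependency ratio = 1,073 / 4,783 × 100 = 22
Total dependency ratio = (942 + 1,073) / 4,783 × 100 = 2,015 / 4,783 × 100 = 42

Old-age dependency ratio: 22
Total dependency ratio: 42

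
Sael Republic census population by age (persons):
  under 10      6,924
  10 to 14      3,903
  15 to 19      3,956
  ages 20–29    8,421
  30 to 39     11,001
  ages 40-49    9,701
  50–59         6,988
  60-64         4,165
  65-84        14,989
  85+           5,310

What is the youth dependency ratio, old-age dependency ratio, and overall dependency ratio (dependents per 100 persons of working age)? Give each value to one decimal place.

0–14: 6,924 + 3,903 = 10,827
15–64: 3,956 + 8,421 + 11,001 + 9,701 + 6,988 + 4,165 = 44,232
65+: 14,989 + 5,310 = 20,299
Youth dependency ratio = 10,827 / 44,232 × 100 = 24.5
Old-age dependency ratio = 20,299 / 44,232 × 100 = 45.9
Total dependency ratio = (10,827 + 20,299) / 44,232 × 100 = 31,126 / 44,232 × 100 = 70.4

Youth dependency ratio: 24.5
Old-age dependency ratio: 45.9
Total dependency ratio: 70.4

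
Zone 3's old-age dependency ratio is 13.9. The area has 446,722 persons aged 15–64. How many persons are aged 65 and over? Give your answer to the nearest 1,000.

Aged 65 and over: 62,000

Old-age dependency ratio = elderly / working-age × 100
13.9 = E / 446,722 × 100
⇒ 62,000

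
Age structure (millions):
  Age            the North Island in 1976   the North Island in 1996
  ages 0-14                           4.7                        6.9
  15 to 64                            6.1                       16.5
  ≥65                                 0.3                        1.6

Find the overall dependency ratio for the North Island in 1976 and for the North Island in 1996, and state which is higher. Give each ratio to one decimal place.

the North Island in 1976: 82.0
the North Island in 1996: 51.5
Higher: the North Island in 1976

the North Island in 1976: (4.7 + 0.3) / 6.1 × 100 = 5.0 / 6.1 × 100 = 82.0
the North Island in 1996: (6.9 + 1.6) / 16.5 × 100 = 8.5 / 16.5 × 100 = 51.5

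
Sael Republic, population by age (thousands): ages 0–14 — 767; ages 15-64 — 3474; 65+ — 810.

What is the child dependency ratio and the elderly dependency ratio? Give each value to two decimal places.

Youth dependency ratio = 767 / 3474 × 100 = 22.08
Old-age dependency ratio = 810 / 3474 × 100 = 23.32

Youth dependency ratio: 22.08
Old-age dependency ratio: 23.32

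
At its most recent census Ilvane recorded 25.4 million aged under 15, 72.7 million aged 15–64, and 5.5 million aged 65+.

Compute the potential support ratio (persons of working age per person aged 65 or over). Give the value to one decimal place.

Potential support ratio = 72.7 / 5.5 = 13.2

Potential support ratio: 13.2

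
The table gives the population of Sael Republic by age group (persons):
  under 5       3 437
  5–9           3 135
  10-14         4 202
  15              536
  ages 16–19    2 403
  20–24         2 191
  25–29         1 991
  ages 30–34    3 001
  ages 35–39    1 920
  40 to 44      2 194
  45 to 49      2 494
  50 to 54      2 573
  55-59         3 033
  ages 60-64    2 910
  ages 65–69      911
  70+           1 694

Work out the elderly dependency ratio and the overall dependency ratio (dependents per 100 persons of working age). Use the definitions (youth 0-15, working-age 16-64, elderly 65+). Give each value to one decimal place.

Old-age dependency ratio: 10.5
Total dependency ratio: 56.3

0–15: 3 437 + 3 135 + 4 202 + 536 = 11 310
16–64: 2 403 + 2 191 + 1 991 + 3 001 + 1 920 + 2 194 + 2 494 + 2 573 + 3 033 + 2 910 = 24 710
65+: 911 + 1 694 = 2 605
Old-age dependency ratio = 2 605 / 24 710 × 100 = 10.5
Total dependency ratio = (11 310 + 2 605) / 24 710 × 100 = 13 915 / 24 710 × 100 = 56.3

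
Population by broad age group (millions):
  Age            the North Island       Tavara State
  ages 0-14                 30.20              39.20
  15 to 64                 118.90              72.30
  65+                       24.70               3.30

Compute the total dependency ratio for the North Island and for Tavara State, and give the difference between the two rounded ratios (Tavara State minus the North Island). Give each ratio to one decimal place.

the North Island: 46.2
Tavara State: 58.8
Difference: +12.6

the North Island: (30.20 + 24.70) / 118.90 × 100 = 54.90 / 118.90 × 100 = 46.2
Tavara State: (39.20 + 3.30) / 72.30 × 100 = 42.50 / 72.30 × 100 = 58.8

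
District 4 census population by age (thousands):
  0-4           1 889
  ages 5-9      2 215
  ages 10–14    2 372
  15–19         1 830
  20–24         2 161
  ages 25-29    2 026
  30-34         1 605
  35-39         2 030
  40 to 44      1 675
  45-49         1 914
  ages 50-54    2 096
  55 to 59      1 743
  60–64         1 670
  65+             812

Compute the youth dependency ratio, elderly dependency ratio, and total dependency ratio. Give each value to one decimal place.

Youth dependency ratio: 34.5
Old-age dependency ratio: 4.3
Total dependency ratio: 38.9

0–14: 1 889 + 2 215 + 2 372 = 6 476
15–64: 1 830 + 2 161 + 2 026 + 1 605 + 2 030 + 1 675 + 1 914 + 2 096 + 1 743 + 1 670 = 18 750
65+: 812
Youth dependency ratio = 6 476 / 18 750 × 100 = 34.5
Old-age dependency ratio = 812 / 18 750 × 100 = 4.3
Total dependency ratio = (6 476 + 812) / 18 750 × 100 = 7 288 / 18 750 × 100 = 38.9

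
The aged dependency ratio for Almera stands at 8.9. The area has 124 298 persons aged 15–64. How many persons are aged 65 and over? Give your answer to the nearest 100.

Aged 65 and over: 11 100

Old-age dependency ratio = elderly / working-age × 100
8.9 = E / 124 298 × 100
⇒ 11 100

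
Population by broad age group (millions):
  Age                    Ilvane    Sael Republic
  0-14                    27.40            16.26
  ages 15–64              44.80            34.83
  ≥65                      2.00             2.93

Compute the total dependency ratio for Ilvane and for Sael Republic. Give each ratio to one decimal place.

Ilvane: (27.40 + 2.00) / 44.80 × 100 = 29.40 / 44.80 × 100 = 65.6
Sael Republic: (16.26 + 2.93) / 34.83 × 100 = 19.19 / 34.83 × 100 = 55.1

Ilvane: 65.6
Sael Republic: 55.1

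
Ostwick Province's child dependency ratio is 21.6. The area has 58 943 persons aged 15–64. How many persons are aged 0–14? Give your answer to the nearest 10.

Youth dependency ratio = youth / working-age × 100
21.6 = Y / 58 943 × 100
⇒ 12 730

Aged 0–14: 12 730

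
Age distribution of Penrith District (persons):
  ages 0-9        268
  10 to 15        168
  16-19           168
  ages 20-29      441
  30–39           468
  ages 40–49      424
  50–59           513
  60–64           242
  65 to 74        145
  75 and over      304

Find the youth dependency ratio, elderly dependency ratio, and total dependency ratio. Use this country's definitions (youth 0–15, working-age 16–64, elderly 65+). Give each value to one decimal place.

0–15: 268 + 168 = 436
16–64: 168 + 441 + 468 + 424 + 513 + 242 = 2256
65+: 145 + 304 = 449
Youth dependency ratio = 436 / 2256 × 100 = 19.3
Old-age dependency ratio = 449 / 2256 × 100 = 19.9
Total dependency ratio = (436 + 449) / 2256 × 100 = 885 / 2256 × 100 = 39.2

Youth dependency ratio: 19.3
Old-age dependency ratio: 19.9
Total dependency ratio: 39.2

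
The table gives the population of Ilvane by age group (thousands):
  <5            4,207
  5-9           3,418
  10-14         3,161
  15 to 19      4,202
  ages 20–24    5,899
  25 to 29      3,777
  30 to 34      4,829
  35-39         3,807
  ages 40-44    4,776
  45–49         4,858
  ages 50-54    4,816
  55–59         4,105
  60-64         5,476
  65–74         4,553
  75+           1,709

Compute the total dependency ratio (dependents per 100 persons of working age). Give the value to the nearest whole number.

0–14: 4,207 + 3,418 + 3,161 = 10,786
15–64: 4,202 + 5,899 + 3,777 + 4,829 + 3,807 + 4,776 + 4,858 + 4,816 + 4,105 + 5,476 = 46,545
65+: 4,553 + 1,709 = 6,262
Total dependency ratio = (10,786 + 6,262) / 46,545 × 100 = 17,048 / 46,545 × 100 = 37

Total dependency ratio: 37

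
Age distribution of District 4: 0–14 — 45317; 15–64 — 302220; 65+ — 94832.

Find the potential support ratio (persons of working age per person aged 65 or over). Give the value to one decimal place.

Potential support ratio = 302220 / 94832 = 3.2

Potential support ratio: 3.2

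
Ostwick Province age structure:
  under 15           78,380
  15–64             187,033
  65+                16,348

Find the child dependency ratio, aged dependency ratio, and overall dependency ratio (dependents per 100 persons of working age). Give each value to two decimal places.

Youth dependency ratio = 78,380 / 187,033 × 100 = 41.91
Old-age dependency ratio = 16,348 / 187,033 × 100 = 8.74
Total dependency ratio = (78,380 + 16,348) / 187,033 × 100 = 94,728 / 187,033 × 100 = 50.65

Youth dependency ratio: 41.91
Old-age dependency ratio: 8.74
Total dependency ratio: 50.65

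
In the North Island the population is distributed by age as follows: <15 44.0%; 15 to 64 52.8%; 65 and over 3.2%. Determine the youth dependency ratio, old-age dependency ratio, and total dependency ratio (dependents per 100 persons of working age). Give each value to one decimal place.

Youth dependency ratio: 83.3
Old-age dependency ratio: 6.1
Total dependency ratio: 89.4

Youth dependency ratio = 44.0 / 52.8 × 100 = 83.3
Old-age dependency ratio = 3.2 / 52.8 × 100 = 6.1
Total dependency ratio = (44.0 + 3.2) / 52.8 × 100 = 47.2 / 52.8 × 100 = 89.4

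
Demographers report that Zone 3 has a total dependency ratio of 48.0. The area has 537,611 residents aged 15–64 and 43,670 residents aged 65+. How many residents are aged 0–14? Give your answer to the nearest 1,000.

Total dependency ratio = (youth + elderly) / working-age × 100
48.0 = (Y + 43,670) / 537,611 × 100
⇒ 214,000

Aged 0–14: 214,000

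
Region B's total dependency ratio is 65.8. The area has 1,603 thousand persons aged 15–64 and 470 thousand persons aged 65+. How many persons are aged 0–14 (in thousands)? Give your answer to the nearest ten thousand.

Aged 0–14: 580

Total dependency ratio = (youth + elderly) / working-age × 100
65.8 = (Y + 470) / 1,603 × 100
⇒ 580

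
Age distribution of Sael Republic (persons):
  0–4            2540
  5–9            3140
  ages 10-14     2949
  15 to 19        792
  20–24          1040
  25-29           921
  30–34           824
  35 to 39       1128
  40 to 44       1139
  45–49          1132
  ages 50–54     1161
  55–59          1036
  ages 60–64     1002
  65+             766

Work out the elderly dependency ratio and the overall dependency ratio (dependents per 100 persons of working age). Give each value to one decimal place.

Old-age dependency ratio: 7.5
Total dependency ratio: 92.3

0–14: 2540 + 3140 + 2949 = 8629
15–64: 792 + 1040 + 921 + 824 + 1128 + 1139 + 1132 + 1161 + 1036 + 1002 = 10175
65+: 766
Old-age dependency ratio = 766 / 10175 × 100 = 7.5
Total dependency ratio = (8629 + 766) / 10175 × 100 = 9395 / 10175 × 100 = 92.3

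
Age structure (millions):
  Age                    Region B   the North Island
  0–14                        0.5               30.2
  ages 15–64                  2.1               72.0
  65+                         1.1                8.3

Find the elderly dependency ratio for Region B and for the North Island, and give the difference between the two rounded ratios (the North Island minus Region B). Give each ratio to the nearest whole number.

Region B: 1.1 / 2.1 × 100 = 52
the North Island: 8.3 / 72.0 × 100 = 12

Region B: 52
the North Island: 12
Difference: -40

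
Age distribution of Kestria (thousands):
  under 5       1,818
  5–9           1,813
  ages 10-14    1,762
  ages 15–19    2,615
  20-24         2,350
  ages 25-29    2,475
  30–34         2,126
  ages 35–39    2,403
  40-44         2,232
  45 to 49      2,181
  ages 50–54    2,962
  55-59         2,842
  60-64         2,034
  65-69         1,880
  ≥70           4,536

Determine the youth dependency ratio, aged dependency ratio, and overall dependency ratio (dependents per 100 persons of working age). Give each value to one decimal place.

Youth dependency ratio: 22.3
Old-age dependency ratio: 26.5
Total dependency ratio: 48.8

0–14: 1,818 + 1,813 + 1,762 = 5,393
15–64: 2,615 + 2,350 + 2,475 + 2,126 + 2,403 + 2,232 + 2,181 + 2,962 + 2,842 + 2,034 = 24,220
65+: 1,880 + 4,536 = 6,416
Youth dependency ratio = 5,393 / 24,220 × 100 = 22.3
Old-age dependency ratio = 6,416 / 24,220 × 100 = 26.5
Total dependency ratio = (5,393 + 6,416) / 24,220 × 100 = 11,809 / 24,220 × 100 = 48.8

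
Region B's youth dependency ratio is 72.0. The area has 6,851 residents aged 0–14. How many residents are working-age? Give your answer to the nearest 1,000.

Working-age: 10,000

Youth dependency ratio = youth / working-age × 100
72.0 = 6,851 / W × 100
⇒ 10,000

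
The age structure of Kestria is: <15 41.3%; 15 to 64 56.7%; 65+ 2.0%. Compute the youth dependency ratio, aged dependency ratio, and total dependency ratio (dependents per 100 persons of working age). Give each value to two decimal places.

Youth dependency ratio: 72.84
Old-age dependency ratio: 3.53
Total dependency ratio: 76.37

Youth dependency ratio = 41.3 / 56.7 × 100 = 72.84
Old-age dependency ratio = 2.0 / 56.7 × 100 = 3.53
Total dependency ratio = (41.3 + 2.0) / 56.7 × 100 = 43.3 / 56.7 × 100 = 76.37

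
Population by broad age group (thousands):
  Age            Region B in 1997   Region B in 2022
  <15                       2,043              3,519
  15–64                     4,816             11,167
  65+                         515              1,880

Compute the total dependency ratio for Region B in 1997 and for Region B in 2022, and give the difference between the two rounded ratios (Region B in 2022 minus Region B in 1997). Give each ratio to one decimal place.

Region B in 1997: 53.1
Region B in 2022: 48.3
Difference: -4.8

Region B in 1997: (2,043 + 515) / 4,816 × 100 = 2,558 / 4,816 × 100 = 53.1
Region B in 2022: (3,519 + 1,880) / 11,167 × 100 = 5,399 / 11,167 × 100 = 48.3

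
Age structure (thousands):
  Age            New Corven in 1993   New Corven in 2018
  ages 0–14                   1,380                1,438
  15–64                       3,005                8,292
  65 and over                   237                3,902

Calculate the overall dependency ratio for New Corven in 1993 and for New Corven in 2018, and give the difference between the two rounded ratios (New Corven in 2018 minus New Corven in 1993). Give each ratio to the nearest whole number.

New Corven in 1993: (1,380 + 237) / 3,005 × 100 = 1,617 / 3,005 × 100 = 54
New Corven in 2018: (1,438 + 3,902) / 8,292 × 100 = 5,340 / 8,292 × 100 = 64

New Corven in 1993: 54
New Corven in 2018: 64
Difference: +10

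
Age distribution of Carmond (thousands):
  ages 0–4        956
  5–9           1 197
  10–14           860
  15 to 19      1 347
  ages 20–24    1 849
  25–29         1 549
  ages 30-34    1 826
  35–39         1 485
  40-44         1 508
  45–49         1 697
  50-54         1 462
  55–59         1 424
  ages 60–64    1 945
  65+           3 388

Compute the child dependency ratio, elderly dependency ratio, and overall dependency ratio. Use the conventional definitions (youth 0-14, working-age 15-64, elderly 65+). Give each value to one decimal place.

0–14: 956 + 1 197 + 860 = 3 013
15–64: 1 347 + 1 849 + 1 549 + 1 826 + 1 485 + 1 508 + 1 697 + 1 462 + 1 424 + 1 945 = 16 092
65+: 3 388
Youth dependency ratio = 3 013 / 16 092 × 100 = 18.7
Old-age dependency ratio = 3 388 / 16 092 × 100 = 21.1
Total dependency ratio = (3 013 + 3 388) / 16 092 × 100 = 6 401 / 16 092 × 100 = 39.8

Youth dependency ratio: 18.7
Old-age dependency ratio: 21.1
Total dependency ratio: 39.8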